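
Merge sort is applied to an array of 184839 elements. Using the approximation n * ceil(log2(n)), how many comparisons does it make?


Merge sort divides the array into halves recursively.
Number of levels = ceil(log2(184839)) = 18
At each level, approximately n = 184839 comparisons are needed for merging.
Total comparisons ~ n * ceil(log2(n)) = 184839 * 18 = 3327102


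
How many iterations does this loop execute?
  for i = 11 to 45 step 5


The loop variable i takes values starting at 11 and increments by 5 each iteration.
Sequence: i = 11, 16, 21, 26, 31, 36, 41
The upper bound 45 is inclusive, so the count is floor((last - first) / step) + 1:
floor((45 - 11) / 5) + 1 = floor(34/5) + 1 = 6 + 1 = 7


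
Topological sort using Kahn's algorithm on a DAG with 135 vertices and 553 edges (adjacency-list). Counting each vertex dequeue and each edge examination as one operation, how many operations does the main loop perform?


Kahn's algorithm:
  1. Compute in-degrees: O(V + E)
  2. Process queue: each vertex dequeued once (O(V))
     each edge examined once (O(E))
Total = V + E = 135 + 553 = 688


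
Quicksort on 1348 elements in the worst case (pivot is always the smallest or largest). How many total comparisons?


In the worst case, each partition step picks the worst pivot:
  Partition 1: 1347 comparisons (n-1 elements to compare)
  Partition 2: 1346 comparisons
  Partition 3: 1345 comparisons
  Partition 4: 1344 comparisons
  Partition 5: 1343 comparisons
  ...
  Last partition: 0 comparisons
Total = (n-1) + (n-2) + ... + 1 + 0 = n*(n-1)/2
= 1348*1347/2 = 907878


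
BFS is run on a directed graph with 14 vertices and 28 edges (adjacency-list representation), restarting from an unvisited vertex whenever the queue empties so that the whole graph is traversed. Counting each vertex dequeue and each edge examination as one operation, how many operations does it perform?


A full BFS traversal dequeues each vertex exactly once and examines each directed edge exactly once.
V = 14 (vertex processing cost)
E = 28 (edge examination cost)
Total operations proportional to V + E = 14 + 28 = 42


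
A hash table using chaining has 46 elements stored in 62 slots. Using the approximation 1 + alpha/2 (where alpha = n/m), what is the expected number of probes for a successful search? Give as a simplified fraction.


Load factor alpha = n/m = 46/62
Expected probes = 1 + alpha/2 = 1 + 46/(2*62)
= 1 + 46/124
= 124/124 + 46/124
= 170/124
Simplify: 85/62


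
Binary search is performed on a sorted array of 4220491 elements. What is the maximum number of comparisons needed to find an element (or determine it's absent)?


Binary search halves the search space each comparison:
  Step 1: search space = 4220491 -> 2110245
  Step 2: search space = 2110245 -> 1055122
  Step 3: search space = 1055122 -> 527561
  Step 4: search space = 527561 -> 263780
  Step 5: search space = 263780 -> 131890
  Step 6: search space = 131890 -> 65945
  Step 7: search space = 65945 -> 32972
  Step 8: search space = 32972 -> 16486
  Step 9: search space = 16486 -> 8243
  Step 10: search space = 8243 -> 4121
  Step 11: search space = 4121 -> 2060
  Step 12: search space = 2060 -> 1030
  Step 13: search space = 1030 -> 515
  Step 14: search space = 515 -> 257
  Step 15: search space = 257 -> 128
  Step 16: search space = 128 -> 64
  Step 17: search space = 64 -> 32
  Step 18: search space = 32 -> 16
  Step 19: search space = 16 -> 8
  Step 20: search space = 8 -> 4
  Step 21: search space = 4 -> 2
  Step 22: search space = 2 -> 1
  Step 23: search space = 1 (final check)
Maximum comparisons = floor(log2(4220491)) + 1 = 22 + 1 = 23


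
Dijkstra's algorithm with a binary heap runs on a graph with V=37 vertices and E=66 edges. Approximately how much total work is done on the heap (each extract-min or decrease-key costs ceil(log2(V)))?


Dijkstra with a binary heap: each vertex is extracted once, each edge may relax once.
Each heap operation costs O(log V).
V + E = 37 + 66 = 103
ceil(log2(37)) = 6 (since 2^5 = 32 < 37 <= 64 = 2^6)
Total heap work = (V+E) * ceil(log2(V)) = 103 * 6 = 618


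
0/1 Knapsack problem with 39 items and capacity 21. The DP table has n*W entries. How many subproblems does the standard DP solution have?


The DP table is indexed by (item, capacity).
Rows: 39 items
Columns: 21 capacity values (1 to W)
Total subproblems = 39 * 21 = 819


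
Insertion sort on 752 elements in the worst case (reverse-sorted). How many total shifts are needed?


In the worst case (reverse-sorted), each element shifts past all previous:
  Element 1: 1 shifts
  Element 2: 2 shifts
  Element 3: 3 shifts
  Element 4: 4 shifts
  Element 5: 5 shifts
  ...
  Element 751: 751 shifts
Total = 1 + 2 + ... + 751
= 752*(752-1)/2 = 282376


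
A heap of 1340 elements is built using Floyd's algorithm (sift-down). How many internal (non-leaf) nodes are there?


Leaf nodes occupy roughly half the array.
Sift-down is called for each internal node, starting from the last one.
Internal nodes = floor(n/2) = floor(1340/2) = 670


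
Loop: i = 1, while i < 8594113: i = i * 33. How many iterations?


i multiplies by 33 each step:
i = 1 -> 33 -> 1089 -> 35937 -> 1185921 -> 39135393 (stop)
Iterations = ceil(log_33(8594113)) = 5


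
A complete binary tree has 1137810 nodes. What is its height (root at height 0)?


In a complete binary tree, level k holds nodes 2^k .. 2^(k+1)-1 (1-indexed).
Height = floor(log2(n)) = floor(log2(1137810)) = 20
Check: 2^20 = 1048576 <= 1137810 < 2097152 = 2^21


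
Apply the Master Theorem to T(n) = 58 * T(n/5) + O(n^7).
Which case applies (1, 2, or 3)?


The Master Theorem: T(n) = a*T(n/b) + O(n^c)
  a = 58, b = 5, c = 7
log_b(a) = log_5(58) ~ 2.523
Compare b^c with a: 5^7 = 78125 > 58, so c > log_b(a).
Since c > log_b(a), Case 3 applies.
T(n) = O(n^7)
Master Theorem case = 3


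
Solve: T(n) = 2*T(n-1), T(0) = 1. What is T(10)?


Unrolling:
T(10) = 2*T(9) = 2^2*T(8) = ... = 2^10*T(0)
= 2^10 * 1
= 1024 * 1 = 1024


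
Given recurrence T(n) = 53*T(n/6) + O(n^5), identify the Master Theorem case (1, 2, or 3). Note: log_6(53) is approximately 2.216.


Master Theorem parameters: a=53, b=6, c=5
log_b(a) = 2.216
Compare b^c with a: 6^5 = 7776 > 53, so c > log_b(a).
Comparing c=5 vs log_b(a)=2.216:
5 > 2.216 => Case 3
Result: T(n) = O(n^5)
Master Theorem case = 3


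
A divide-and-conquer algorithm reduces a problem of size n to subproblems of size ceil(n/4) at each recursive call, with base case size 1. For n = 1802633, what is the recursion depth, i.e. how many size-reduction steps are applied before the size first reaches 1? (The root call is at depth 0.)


Each step divides the size by 4 (rounding up); after k steps the size is ceil(n/4^k), which equals 1 exactly when 4^k >= n.
So the depth is the smallest k with 4^k >= 1802633, i.e. ceil(log_4(1802633)).
4^10 = 1048576 < 1802633 <= 4194304 = 4^11
Recursion depth = 11


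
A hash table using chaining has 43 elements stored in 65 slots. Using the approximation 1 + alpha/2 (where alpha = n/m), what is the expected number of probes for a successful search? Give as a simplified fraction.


Load factor alpha = n/m = 43/65
Expected probes = 1 + alpha/2 = 1 + 43/(2*65)
= 1 + 43/130
= 130/130 + 43/130
= 173/130


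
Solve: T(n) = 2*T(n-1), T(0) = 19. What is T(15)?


Unrolling:
T(15) = 2*T(14) = 2^2*T(13) = ... = 2^15*T(0)
= 2^15 * 19
= 32768 * 19 = 622592


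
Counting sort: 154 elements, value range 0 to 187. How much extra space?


n = 154 (output array)
k = 188 (count array for 188 distinct values)
Extra space = 154 + 188 = 342


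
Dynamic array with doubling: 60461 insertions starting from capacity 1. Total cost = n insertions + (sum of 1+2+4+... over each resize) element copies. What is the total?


n = 60461
Insertion costs: 60461
Resizes copy 1, 2, 4, ... up to the largest power of 2 that is <= n-1 = 60460, i.e. 32768.
Copy costs = 1 + 2 + 4 + 8 + 16 + 32 + 64 + 128 + 256 + 512 + 1024 + 2048 + 4096 + 8192 + 16384 + 32768 = 65535
Total = 60461 + 65535 = 125996


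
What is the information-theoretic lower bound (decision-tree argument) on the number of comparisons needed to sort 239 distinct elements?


A binary decision tree of height h has at most 2^h leaves and needs at least n! of them, so h >= ceil(log2(n!)).
239! is far too large to multiply out, so use Stirling's series:
  ln(n!) ~ n ln n - n + (1/2) ln(2 pi n) + 1/(12n)  (error below 1/(360 n^3), negligible here)
  ln(239) = 5.4764636
  n ln n = 239 * 5.4764636 = 1308.8748
  (1/2) ln(2 pi * 239) = (1/2) ln(1501.6813) = 3.6572
  1/(12*239) = 0.0003
  ln(239!) ~ 1308.8748 - 239 + 3.6572 + 0.0003 = 1073.5323
Convert to base 2: log2(239!) = 1073.5323 / ln 2 = 1073.5323 / 0.69314718 = 1548.7797
ceil(1548.7797) = 1549


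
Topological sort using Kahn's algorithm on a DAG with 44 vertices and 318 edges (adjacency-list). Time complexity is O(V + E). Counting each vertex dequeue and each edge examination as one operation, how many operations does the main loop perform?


Kahn's algorithm:
  1. Compute in-degrees: O(V + E)
  2. Process queue: each vertex dequeued once (O(V))
     each edge examined once (O(E))
Total = V + E = 44 + 318 = 362


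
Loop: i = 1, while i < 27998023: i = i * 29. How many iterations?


i multiplies by 29 each step:
i = 1 -> 29 -> 841 -> 24389 -> 707281 -> 20511149 -> 594823321 (stop)
Iterations = ceil(log_29(27998023)) = 6


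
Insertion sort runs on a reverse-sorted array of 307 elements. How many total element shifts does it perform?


Sum of shifts = 1 + 2 + 3 + ... + 306
= 307 * 306 / 2
= 93942 / 2
= 46971


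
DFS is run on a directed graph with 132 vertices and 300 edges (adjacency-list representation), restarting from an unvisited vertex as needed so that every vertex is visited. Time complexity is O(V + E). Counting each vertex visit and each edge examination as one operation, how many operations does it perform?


A full DFS traversal processes each vertex exactly once (push/pop on stack).
Each directed edge is examined once.
V = 132, E = 300
V + E = 432


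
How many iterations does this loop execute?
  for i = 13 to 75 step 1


The loop variable i takes values starting at 13 and increments by 1 each iteration.
Sequence: i = 13, 14, 15, 16, 17, 18, 19, 20, 21, ...
The upper bound 75 is inclusive, so the count is floor((last - first) / step) + 1:
floor((75 - 13) / 1) + 1 = floor(62/1) + 1 = 62 + 1 = 63


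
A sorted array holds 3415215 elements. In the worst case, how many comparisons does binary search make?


Halving sequence: 3415215 -> 1707607 -> 853803 -> 426901 -> 213450 -> 106725 -> 53362 -> 26681 -> 13340 -> 6670 -> 3335 -> 1667 -> 833 -> 416 -> 208 -> 104 -> 52 -> 26 -> 13 -> 6 -> 3 -> 1
Number of halvings = 21
Max comparisons = 21 + 1 = 22


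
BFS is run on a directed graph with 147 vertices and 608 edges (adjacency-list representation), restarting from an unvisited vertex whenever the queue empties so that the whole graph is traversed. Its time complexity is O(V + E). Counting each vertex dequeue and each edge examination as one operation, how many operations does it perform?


A full BFS traversal dequeues each vertex exactly once and examines each directed edge exactly once.
V = 147 (vertex processing cost)
E = 608 (edge examination cost)
Total operations proportional to V + E = 147 + 608 = 755


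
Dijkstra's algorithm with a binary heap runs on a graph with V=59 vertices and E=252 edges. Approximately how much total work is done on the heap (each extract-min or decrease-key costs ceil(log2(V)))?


Dijkstra with a binary heap: each vertex is extracted once, each edge may relax once.
Each heap operation costs O(log V).
V + E = 59 + 252 = 311
ceil(log2(59)) = 6 (since 2^5 = 32 < 59 <= 64 = 2^6)
Total heap work = (V+E) * ceil(log2(V)) = 311 * 6 = 1866


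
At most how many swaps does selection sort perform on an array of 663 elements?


Each of the 662 passes places one element in its final position.
Pass 1: swap minimum into position 0
Pass 2: swap minimum of remaining into position 1
...
Pass 662: last two elements, one swap
Maximum swaps = 663 - 1 = 662


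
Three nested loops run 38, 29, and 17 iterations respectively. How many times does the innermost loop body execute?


Loop 1 (outermost): 38 iterations
Loop 2 (middle): 29 iterations per outer
Loop 3 (innermost): 17 iterations per middle
Total = 38 * 29 * 17 = 18734


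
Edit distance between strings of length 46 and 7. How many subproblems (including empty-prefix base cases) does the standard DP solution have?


The table includes base cases (empty prefixes).
Rows: (m+1) = 47
Columns: (n+1) = 8
Total = 47 * 8 = 376


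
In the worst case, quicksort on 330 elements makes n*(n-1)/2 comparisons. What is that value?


Sum of comparisons per partition:
329 + 328 + ... + 1 + 0
= 330 * (330 - 1) / 2
= 330 * 329 / 2
= 54285


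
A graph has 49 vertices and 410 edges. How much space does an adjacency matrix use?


Adjacency matrix: V x V grid of entries
Space = V^2 = 49^2 = 49 * 49 = 2401


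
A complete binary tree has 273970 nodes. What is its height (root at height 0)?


In a complete binary tree, level k holds nodes 2^k .. 2^(k+1)-1 (1-indexed).
Height = floor(log2(n)) = floor(log2(273970)) = 18
Check: 2^18 = 262144 <= 273970 < 524288 = 2^19


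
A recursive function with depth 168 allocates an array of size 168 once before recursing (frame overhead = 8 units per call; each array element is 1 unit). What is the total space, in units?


Array allocation: 168 units (allocated once)
Stack frames: 168 deep * 8 per frame = 1344 units
Total = 168 + 1344 = 1512


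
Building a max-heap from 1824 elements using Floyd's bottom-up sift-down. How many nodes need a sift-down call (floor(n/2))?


In a heap of 1824 elements (0-indexed array):
  Last element index: 1823
  Parent of last element: floor((1823 - 1) / 2) = 911
  Internal nodes: indices 0 to 911
  Count = floor(1824/2) = 912


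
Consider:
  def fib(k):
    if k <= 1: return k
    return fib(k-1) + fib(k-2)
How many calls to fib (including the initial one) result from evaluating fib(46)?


Let C(m) = total calls to evaluate fib(m). Then C(0)=C(1)=1, and
C(m) = 1 + C(m-1) + C(m-2) for m >= 2.
Build the table (each entry = 1 + previous two):
  C(0) = 1
  C(1) = 1
  C(2) = 1 + 1 + 1 = 3
  C(3) = 1 + 3 + 1 = 5
  C(4) = 1 + 5 + 3 = 9
  C(5) = 1 + 9 + 5 = 15
  C(6) = 1 + 15 + 9 = 25
  C(7) = 1 + 25 + 15 = 41
  C(8) = 1 + 41 + 25 = 67
  C(9) = 1 + 67 + 41 = 109
  C(10) = 1 + 109 + 67 = 177
  C(11) = 1 + 177 + 109 = 287
  C(12) = 1 + 287 + 177 = 465
  C(13) = 1 + 465 + 287 = 753
  C(14) = 1 + 753 + 465 = 1219
  C(15) = 1 + 1219 + 753 = 1973
  C(16) = 1 + 1973 + 1219 = 3193
  C(17) = 1 + 3193 + 1973 = 5167
  C(18) = 1 + 5167 + 3193 = 8361
  C(19) = 1 + 8361 + 5167 = 13529
  C(20) = 1 + 13529 + 8361 = 21891
  C(21) = 1 + 21891 + 13529 = 35421
  C(22) = 1 + 35421 + 21891 = 57313
  C(23) = 1 + 57313 + 35421 = 92735
  C(24) = 1 + 92735 + 57313 = 150049
  C(25) = 1 + 150049 + 92735 = 242785
  C(26) = 1 + 242785 + 150049 = 392835
  C(27) = 1 + 392835 + 242785 = 635621
  C(28) = 1 + 635621 + 392835 = 1028457
  C(29) = 1 + 1028457 + 635621 = 1664079
  C(30) = 1 + 1664079 + 1028457 = 2692537
  C(31) = 1 + 2692537 + 1664079 = 4356617
  C(32) = 1 + 4356617 + 2692537 = 7049155
  C(33) = 1 + 7049155 + 4356617 = 11405773
  C(34) = 1 + 11405773 + 7049155 = 18454929
  C(35) = 1 + 18454929 + 11405773 = 29860703
  C(36) = 1 + 29860703 + 18454929 = 48315633
  C(37) = 1 + 48315633 + 29860703 = 78176337
  C(38) = 1 + 78176337 + 48315633 = 126491971
  C(39) = 1 + 126491971 + 78176337 = 204668309
  C(40) = 1 + 204668309 + 126491971 = 331160281
  C(41) = 1 + 331160281 + 204668309 = 535828591
  C(42) = 1 + 535828591 + 331160281 = 866988873
  C(43) = 1 + 866988873 + 535828591 = 1402817465
  C(44) = 1 + 1402817465 + 866988873 = 2269806339
  C(45) = 1 + 2269806339 + 1402817465 = 3672623805
  C(46) = 1 + 3672623805 + 2269806339 = 5942430145
Total calls for fib(46) = 5942430145


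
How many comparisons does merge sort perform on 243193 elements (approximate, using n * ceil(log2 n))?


Recursion depth: ceil(log2(243193)) = 18
Each recursion level merges n = 243193 elements
Total = 243193 * 18 = 4377474


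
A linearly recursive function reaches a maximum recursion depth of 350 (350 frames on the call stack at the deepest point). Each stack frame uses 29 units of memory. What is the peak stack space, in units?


Maximum recursion depth = 350 frames
Memory per frame = 29 units
Total stack space = depth * frame_size
= 350 * 29 = 10150


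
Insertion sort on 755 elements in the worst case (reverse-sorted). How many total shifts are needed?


In the worst case (reverse-sorted), each element shifts past all previous:
  Element 1: 1 shifts
  Element 2: 2 shifts
  Element 3: 3 shifts
  Element 4: 4 shifts
  Element 5: 5 shifts
  ...
  Element 754: 754 shifts
Total = 1 + 2 + ... + 754
= 755*(755-1)/2 = 284635


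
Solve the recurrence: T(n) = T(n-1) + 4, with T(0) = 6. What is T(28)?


Unrolling the recurrence:
T(28) = T(27) + 4
       = T(26) + 4 + 4
       = T(25) + 4*3
       ...
       = T(0) + 4*28
       = 6 + 112 = 118


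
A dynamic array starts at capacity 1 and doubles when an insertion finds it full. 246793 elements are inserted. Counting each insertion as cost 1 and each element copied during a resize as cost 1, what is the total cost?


n = 246793
Insertion costs: 246793
Resizes copy 1, 2, 4, ... up to the largest power of 2 that is <= n-1 = 246792, i.e. 131072.
Copy costs = 1 + 2 + 4 + 8 + 16 + 32 + 64 + 128 + 256 + 512 + 1024 + 2048 + 4096 + 8192 + 16384 + 32768 + 65536 + 131072 = 262143
Total = 246793 + 262143 = 508936


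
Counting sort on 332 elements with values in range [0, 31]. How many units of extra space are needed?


Output array size: 332 (to store sorted result)
Count array size: 32 (one slot per possible value, range 0 to 31)
Total extra space = 332 + 32 = 364


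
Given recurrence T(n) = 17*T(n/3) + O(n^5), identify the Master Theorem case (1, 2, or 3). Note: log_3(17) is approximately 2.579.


Master Theorem parameters: a=17, b=3, c=5
log_b(a) = 2.579
Compare b^c with a: 3^5 = 243 > 17, so c > log_b(a).
Comparing c=5 vs log_b(a)=2.579:
5 > 2.579 => Case 3
Result: T(n) = O(n^5)
Master Theorem case = 3


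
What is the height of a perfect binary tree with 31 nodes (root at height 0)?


A perfect binary tree with 31 nodes:
  31 = 2^5 - 1
  Levels: 0, 1, ..., 4
  Height = 4


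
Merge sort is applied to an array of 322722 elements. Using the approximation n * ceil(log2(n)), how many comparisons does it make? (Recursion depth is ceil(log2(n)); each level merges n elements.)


Merge sort divides the array into halves recursively.
Number of levels = ceil(log2(322722)) = 19
At each level, approximately n = 322722 comparisons are needed for merging.
Total comparisons ~ n * ceil(log2(n)) = 322722 * 19 = 6131718


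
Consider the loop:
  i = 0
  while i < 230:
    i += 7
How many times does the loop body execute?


Starting at i = 0, each iteration adds 7.
Iterations until i >= 230:
  Iteration 1: i = 0 -> i = 7
  Iteration 2: i = 7 -> i = 14
  Iteration 3: i = 14 -> i = 21
  Iteration 4: i = 21 -> i = 28
  Iteration 5: i = 28 -> i = 35
  Iteration 6: i = 35 -> i = 42
  Iteration 7: i = 42 -> i = 49
  Iteration 8: i = 49 -> i = 56
  ... continuing ...
Total iterations = ceil(230/7) = 33


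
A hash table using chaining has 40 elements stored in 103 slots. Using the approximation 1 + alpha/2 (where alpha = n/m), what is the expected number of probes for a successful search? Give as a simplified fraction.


Load factor alpha = n/m = 40/103
Expected probes = 1 + alpha/2 = 1 + 40/(2*103)
= 1 + 40/206
= 206/206 + 40/206
= 246/206
Simplify: 123/103


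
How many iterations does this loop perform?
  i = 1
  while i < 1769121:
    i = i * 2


The loop variable doubles each iteration:
i = 1 -> 2 -> 4 -> 8 -> 16 -> 32 -> 64 -> 128 -> 256 -> 512 -> 1024 -> 2048 -> 4096 -> 8192 -> 16384 -> 32768 -> 65536 -> 131072 -> 262144 -> 524288 -> 1048576 -> 2097152 (stop, 2097152 >= 1769121)
Number of doublings = ceil(log2(1769121)) = 21


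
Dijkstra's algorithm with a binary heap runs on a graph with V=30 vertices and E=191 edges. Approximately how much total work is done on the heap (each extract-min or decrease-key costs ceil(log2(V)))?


Dijkstra with a binary heap: each vertex is extracted once, each edge may relax once.
Each heap operation costs O(log V).
V + E = 30 + 191 = 221
ceil(log2(30)) = 5 (since 2^4 = 16 < 30 <= 32 = 2^5)
Total heap work = (V+E) * ceil(log2(V)) = 221 * 5 = 1105


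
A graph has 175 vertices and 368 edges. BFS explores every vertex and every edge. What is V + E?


A full BFS traversal dequeues each vertex once and examines each edge once.
Vertex visits: 175
Edge visits: 368
V + E = 175 + 368 = 543


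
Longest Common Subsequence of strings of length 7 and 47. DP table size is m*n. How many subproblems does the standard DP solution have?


DP table indexed by positions in both strings.
First string: 7 positions
Second string: 47 positions
Total = 7 * 47 = 329


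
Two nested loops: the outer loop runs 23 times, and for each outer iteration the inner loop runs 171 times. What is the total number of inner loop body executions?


Outer loop: 23 iterations
Inner loop: 171 iterations per outer iteration
Total = 23 * 171 = 3933


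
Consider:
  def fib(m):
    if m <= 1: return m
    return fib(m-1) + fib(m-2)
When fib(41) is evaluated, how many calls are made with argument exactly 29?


Let N(m) = number of times fib(m) is called while evaluating fib(41).
N(41) = 1 (the initial call).
N(40) = 1 (only fib(41) calls it).
For 1 <= m <= 39: fib(m) is called by fib(m+1) and fib(m+2), so
  N(m) = N(m+1) + N(m+2).
fib(0) is called only by fib(2), so N(0) = N(2).
Walk down from m=41:
  N(41)=1, N(40)=1, N(39)=2, N(38)=3, N(37)=5, N(36)=8, N(35)=13, N(34)=21, N(33)=34, N(32)=55, N(31)=89, N(30)=144, N(29)=233
N(29) = 233


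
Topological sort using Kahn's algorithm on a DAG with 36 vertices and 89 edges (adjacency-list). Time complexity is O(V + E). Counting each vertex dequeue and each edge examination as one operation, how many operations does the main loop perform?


Kahn's algorithm:
  1. Compute in-degrees: O(V + E)
  2. Process queue: each vertex dequeued once (O(V))
     each edge examined once (O(E))
Total = V + E = 36 + 89 = 125


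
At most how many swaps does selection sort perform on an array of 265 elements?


Each of the 264 passes places one element in its final position.
Pass 1: swap minimum into position 0
Pass 2: swap minimum of remaining into position 1
...
Pass 264: last two elements, one swap
Maximum swaps = 265 - 1 = 264


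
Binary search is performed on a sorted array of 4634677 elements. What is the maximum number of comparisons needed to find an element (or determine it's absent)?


Binary search halves the search space each comparison:
  Step 1: search space = 4634677 -> 2317338
  Step 2: search space = 2317338 -> 1158669
  Step 3: search space = 1158669 -> 579334
  Step 4: search space = 579334 -> 289667
  Step 5: search space = 289667 -> 144833
  Step 6: search space = 144833 -> 72416
  Step 7: search space = 72416 -> 36208
  Step 8: search space = 36208 -> 18104
  Step 9: search space = 18104 -> 9052
  Step 10: search space = 9052 -> 4526
  Step 11: search space = 4526 -> 2263
  Step 12: search space = 2263 -> 1131
  Step 13: search space = 1131 -> 565
  Step 14: search space = 565 -> 282
  Step 15: search space = 282 -> 141
  Step 16: search space = 141 -> 70
  Step 17: search space = 70 -> 35
  Step 18: search space = 35 -> 17
  Step 19: search space = 17 -> 8
  Step 20: search space = 8 -> 4
  Step 21: search space = 4 -> 2
  Step 22: search space = 2 -> 1
  Step 23: search space = 1 (final check)
Maximum comparisons = floor(log2(4634677)) + 1 = 22 + 1 = 23


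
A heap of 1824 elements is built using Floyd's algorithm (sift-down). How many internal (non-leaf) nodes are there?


Leaf nodes occupy roughly half the array.
Sift-down is called for each internal node, starting from the last one.
Internal nodes = floor(n/2) = floor(1824/2) = 912


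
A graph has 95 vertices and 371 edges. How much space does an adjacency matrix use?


Adjacency matrix: V x V grid of entries
Space = V^2 = 95^2 = 95 * 95 = 9025


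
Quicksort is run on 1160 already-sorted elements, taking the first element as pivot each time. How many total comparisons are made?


Sum of comparisons per partition:
1159 + 1158 + ... + 1 + 0
= 1160 * (1160 - 1) / 2
= 1160 * 1159 / 2
= 672220


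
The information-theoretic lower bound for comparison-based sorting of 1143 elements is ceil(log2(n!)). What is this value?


A binary decision tree of height h has at most 2^h leaves and needs at least n! of them, so h >= ceil(log2(n!)).
1143! is far too large to multiply out, so use Stirling's series:
  ln(n!) ~ n ln n - n + (1/2) ln(2 pi n) + 1/(12n)  (error below 1/(360 n^3), negligible here)
  ln(1143) = 7.0414117
  n ln n = 1143 * 7.0414117 = 8048.3336
  (1/2) ln(2 pi * 1143) = (1/2) ln(7181.6808) = 4.4396
  1/(12*1143) = 0.0001
  ln(1143!) ~ 8048.3336 - 1143 + 4.4396 + 0.0001 = 6909.7733
Convert to base 2: log2(1143!) = 6909.7733 / ln 2 = 6909.7733 / 0.69314718 = 9968.6957
ceil(9968.6957) = 9969


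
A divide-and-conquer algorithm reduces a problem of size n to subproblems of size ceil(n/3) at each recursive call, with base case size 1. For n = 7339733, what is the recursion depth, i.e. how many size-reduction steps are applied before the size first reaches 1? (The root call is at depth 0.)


Each step divides the size by 3 (rounding up); after k steps the size is ceil(n/3^k), which equals 1 exactly when 3^k >= n.
So the depth is the smallest k with 3^k >= 7339733, i.e. ceil(log_3(7339733)).
3^14 = 4782969 < 7339733 <= 14348907 = 3^15
Recursion depth = 15


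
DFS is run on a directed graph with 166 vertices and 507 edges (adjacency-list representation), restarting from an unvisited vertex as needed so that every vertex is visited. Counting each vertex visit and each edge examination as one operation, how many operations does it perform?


A full DFS traversal processes each vertex exactly once (push/pop on stack).
Each directed edge is examined once.
V = 166, E = 507
V + E = 673


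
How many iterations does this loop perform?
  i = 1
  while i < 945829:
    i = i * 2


The loop variable doubles each iteration:
i = 1 -> 2 -> 4 -> 8 -> 16 -> 32 -> 64 -> 128 -> 256 -> 512 -> 1024 -> 2048 -> 4096 -> 8192 -> 16384 -> 32768 -> 65536 -> 131072 -> 262144 -> 524288 -> 1048576 (stop, 1048576 >= 945829)
Number of doublings = ceil(log2(945829)) = 20


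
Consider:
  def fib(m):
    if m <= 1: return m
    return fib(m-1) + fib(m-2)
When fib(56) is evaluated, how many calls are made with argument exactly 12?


Let N(m) = number of times fib(m) is called while evaluating fib(56).
N(56) = 1 (the initial call).
N(55) = 1 (only fib(56) calls it).
For 1 <= m <= 54: fib(m) is called by fib(m+1) and fib(m+2), so
  N(m) = N(m+1) + N(m+2).
fib(0) is called only by fib(2), so N(0) = N(2).
Walk down from m=56:
  N(56)=1, N(55)=1, N(54)=2, N(53)=3, N(52)=5, N(51)=8, N(50)=13, N(49)=21, N(48)=34, N(47)=55, N(46)=89, N(45)=144, N(44)=233, N(43)=377, N(42)=610, N(41)=987, N(40)=1597, N(39)=2584, N(38)=4181, N(37)=6765, N(36)=10946, N(35)=17711, N(34)=28657, N(33)=46368, N(32)=75025, N(31)=121393, N(30)=196418, N(29)=317811, N(28)=514229, N(27)=832040, N(26)=1346269, N(25)=2178309, N(24)=3524578, N(23)=5702887, N(22)=9227465, N(21)=14930352, N(20)=24157817, N(19)=39088169, N(18)=63245986, N(17)=102334155, N(16)=165580141, N(15)=267914296, N(14)=433494437, N(13)=701408733, N(12)=1134903170
N(12) = 1134903170


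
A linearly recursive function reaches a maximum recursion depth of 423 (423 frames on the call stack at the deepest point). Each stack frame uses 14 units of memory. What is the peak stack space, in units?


Maximum recursion depth = 423 frames
Memory per frame = 14 units
Total stack space = depth * frame_size
= 423 * 14 = 5922


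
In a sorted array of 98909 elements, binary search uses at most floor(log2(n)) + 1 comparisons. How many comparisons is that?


Halving sequence: 98909 -> 49454 -> 24727 -> 12363 -> 6181 -> 3090 -> 1545 -> 772 -> 386 -> 193 -> 96 -> 48 -> 24 -> 12 -> 6 -> 3 -> 1
Number of halvings = 16
Max comparisons = 16 + 1 = 17


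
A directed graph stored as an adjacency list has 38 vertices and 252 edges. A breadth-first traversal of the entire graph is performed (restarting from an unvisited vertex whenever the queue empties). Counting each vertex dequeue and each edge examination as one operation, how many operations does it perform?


A full BFS traversal dequeues each vertex once and examines each edge once.
Vertex visits: 38
Edge visits: 252
V + E = 38 + 252 = 290


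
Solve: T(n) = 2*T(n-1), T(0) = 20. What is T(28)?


Unrolling:
T(28) = 2*T(27) = 2^2*T(26) = ... = 2^28*T(0)
= 2^28 * 20
= 268435456 * 20 = 5368709120


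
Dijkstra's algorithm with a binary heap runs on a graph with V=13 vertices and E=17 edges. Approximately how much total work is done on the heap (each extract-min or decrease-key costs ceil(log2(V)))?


Dijkstra with a binary heap: each vertex is extracted once, each edge may relax once.
Each heap operation costs O(log V).
V + E = 13 + 17 = 30
ceil(log2(13)) = 4 (since 2^3 = 8 < 13 <= 16 = 2^4)
Total heap work = (V+E) * ceil(log2(V)) = 30 * 4 = 120


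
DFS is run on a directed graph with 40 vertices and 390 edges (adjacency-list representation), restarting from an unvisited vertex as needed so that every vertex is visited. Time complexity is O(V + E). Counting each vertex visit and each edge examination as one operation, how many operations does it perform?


A full DFS traversal processes each vertex exactly once (push/pop on stack).
Each directed edge is examined once.
V = 40, E = 390
V + E = 430


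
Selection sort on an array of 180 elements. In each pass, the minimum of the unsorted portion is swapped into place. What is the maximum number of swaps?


Selection sort performs one swap per pass:
  Pass 1: find min in positions 0 to 179, swap with position 0
  Pass 2: find min in positions 1 to 179, swap with position 1
  Pass 3: find min in positions 2 to 179, swap with position 2
  Pass 4: find min in positions 3 to 179, swap with position 3
  Pass 5: find min in positions 4 to 179, swap with position 4
  ... (174 more passes)
Total passes (and swaps) = n - 1 = 180 - 1 = 179


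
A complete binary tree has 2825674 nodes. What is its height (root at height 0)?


In a complete binary tree, level k holds nodes 2^k .. 2^(k+1)-1 (1-indexed).
Height = floor(log2(n)) = floor(log2(2825674)) = 21
Check: 2^21 = 2097152 <= 2825674 < 4194304 = 2^22


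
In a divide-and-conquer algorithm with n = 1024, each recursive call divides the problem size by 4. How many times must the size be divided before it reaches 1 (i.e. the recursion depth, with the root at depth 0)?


Number of divisions = log_4(1024)
Sizes: 1024 -> 256 -> 64 -> 16 -> 4 -> 1 (5 divisions)
Recursion depth = 5


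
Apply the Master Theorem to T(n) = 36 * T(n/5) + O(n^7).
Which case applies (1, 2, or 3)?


The Master Theorem: T(n) = a*T(n/b) + O(n^c)
  a = 36, b = 5, c = 7
log_b(a) = log_5(36) ~ 2.227
Compare b^c with a: 5^7 = 78125 > 36, so c > log_b(a).
Since c > log_b(a), Case 3 applies.
T(n) = O(n^7)
Master Theorem case = 3


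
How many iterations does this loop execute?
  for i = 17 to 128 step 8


The loop variable i takes values starting at 17 and increments by 8 each iteration.
Sequence: i = 17, 25, 33, 41, 49, 57, 65, 73, 81, ...
The upper bound 128 is inclusive, so the count is floor((last - first) / step) + 1:
floor((128 - 17) / 8) + 1 = floor(111/8) + 1 = 13 + 1 = 14


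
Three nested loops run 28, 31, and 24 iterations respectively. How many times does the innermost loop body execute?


Loop 1 (outermost): 28 iterations
Loop 2 (middle): 31 iterations per outer
Loop 3 (innermost): 24 iterations per middle
Total = 28 * 31 * 24 = 20832


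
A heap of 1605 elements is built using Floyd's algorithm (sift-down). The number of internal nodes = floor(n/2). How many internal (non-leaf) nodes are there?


Leaf nodes occupy roughly half the array.
Sift-down is called for each internal node, starting from the last one.
Internal nodes = floor(n/2) = floor(1605/2) = 802


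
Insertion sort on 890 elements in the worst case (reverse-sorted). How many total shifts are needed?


In the worst case (reverse-sorted), each element shifts past all previous:
  Element 1: 1 shifts
  Element 2: 2 shifts
  Element 3: 3 shifts
  Element 4: 4 shifts
  Element 5: 5 shifts
  ...
  Element 889: 889 shifts
Total = 1 + 2 + ... + 889
= 890*(890-1)/2 = 395605


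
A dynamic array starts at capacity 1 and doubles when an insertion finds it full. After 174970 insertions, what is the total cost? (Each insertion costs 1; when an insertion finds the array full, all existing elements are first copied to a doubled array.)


Insertion cost: 174970 (one per element)
Resizes occur just before inserting elements 2, 3, 5, 9, ...
Elements copied at each resize: 1 + 2 + 4 + 8 + 16 + 32 + 64 + 128 + 256 + 512 + 1024 + 2048 + 4096 + 8192 + 16384 + 32768 + 65536 + 131072
Sum of copies = 262143 (geometric series: 2^k - 1)
Total = 174970 + 262143 = 437113


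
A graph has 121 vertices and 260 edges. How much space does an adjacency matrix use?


Adjacency matrix: V x V grid of entries
Space = V^2 = 121^2 = 121 * 121 = 14641


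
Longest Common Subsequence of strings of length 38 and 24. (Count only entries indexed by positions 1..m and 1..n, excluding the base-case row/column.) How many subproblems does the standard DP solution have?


DP table indexed by positions in both strings.
First string: 38 positions
Second string: 24 positions
Total = 38 * 24 = 912


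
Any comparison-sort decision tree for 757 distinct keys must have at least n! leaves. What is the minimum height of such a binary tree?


A binary decision tree of height h has at most 2^h leaves and needs at least n! of them, so h >= ceil(log2(n!)).
757! is far too large to multiply out, so use Stirling's series:
  ln(n!) ~ n ln n - n + (1/2) ln(2 pi n) + 1/(12n)  (error below 1/(360 n^3), negligible here)
  ln(757) = 6.6293633
  n ln n = 757 * 6.6293633 = 5018.4280
  (1/2) ln(2 pi * 757) = (1/2) ln(4756.3713) = 4.2336
  1/(12*757) = 0.0001
  ln(757!) ~ 5018.4280 - 757 + 4.2336 + 0.0001 = 4265.6617
Convert to base 2: log2(757!) = 4265.6617 / ln 2 = 4265.6617 / 0.69314718 = 6154.0490
ceil(6154.0490) = 6155


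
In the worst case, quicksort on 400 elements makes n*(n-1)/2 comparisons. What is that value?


Sum of comparisons per partition:
399 + 398 + ... + 1 + 0
= 400 * (400 - 1) / 2
= 400 * 399 / 2
= 79800


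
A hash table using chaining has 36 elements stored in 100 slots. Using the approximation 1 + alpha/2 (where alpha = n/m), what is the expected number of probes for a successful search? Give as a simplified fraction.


Load factor alpha = n/m = 36/100
Expected probes = 1 + alpha/2 = 1 + 36/(2*100)
= 1 + 36/200
= 200/200 + 36/200
= 236/200
Simplify: 59/50


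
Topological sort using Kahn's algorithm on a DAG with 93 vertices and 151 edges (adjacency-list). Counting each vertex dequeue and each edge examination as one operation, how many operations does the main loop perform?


Kahn's algorithm:
  1. Compute in-degrees: O(V + E)
  2. Process queue: each vertex dequeued once (O(V))
     each edge examined once (O(E))
Total = V + E = 93 + 151 = 244


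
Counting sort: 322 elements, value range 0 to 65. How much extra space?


n = 322 (output array)
k = 66 (count array for 66 distinct values)
Extra space = 322 + 66 = 388


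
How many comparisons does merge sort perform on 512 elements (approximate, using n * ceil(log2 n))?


Recursion depth: ceil(log2(512)) = 9
Each recursion level merges n = 512 elements
Total = 512 * 9 = 4608


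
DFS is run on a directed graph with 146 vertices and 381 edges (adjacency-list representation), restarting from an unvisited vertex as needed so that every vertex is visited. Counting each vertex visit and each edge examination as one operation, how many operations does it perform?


A full DFS traversal processes each vertex exactly once (push/pop on stack).
Each directed edge is examined once.
V = 146, E = 381
V + E = 527


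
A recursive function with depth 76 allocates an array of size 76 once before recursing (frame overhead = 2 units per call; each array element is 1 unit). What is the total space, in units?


Array allocation: 76 units (allocated once)
Stack frames: 76 deep * 2 per frame = 152 units
Total = 76 + 152 = 228


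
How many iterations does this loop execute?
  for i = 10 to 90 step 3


The loop variable i takes values starting at 10 and increments by 3 each iteration.
Sequence: i = 10, 13, 16, 19, 22, 25, 28, 31, 34, ...
The upper bound 90 is inclusive, so the count is floor((last - first) / step) + 1:
floor((90 - 10) / 3) + 1 = floor(80/3) + 1 = 26 + 1 = 27


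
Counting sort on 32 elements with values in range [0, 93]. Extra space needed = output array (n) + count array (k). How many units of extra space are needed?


Output array size: 32 (to store sorted result)
Count array size: 94 (one slot per possible value, range 0 to 93)
Total extra space = 32 + 94 = 126


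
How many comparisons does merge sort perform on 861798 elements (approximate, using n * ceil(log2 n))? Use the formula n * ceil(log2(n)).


Recursion depth: ceil(log2(861798)) = 20
Each recursion level merges n = 861798 elements
Total = 861798 * 20 = 17235960


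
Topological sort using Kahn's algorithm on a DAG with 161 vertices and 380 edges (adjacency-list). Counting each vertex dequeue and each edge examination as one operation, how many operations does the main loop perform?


Kahn's algorithm:
  1. Compute in-degrees: O(V + E)
  2. Process queue: each vertex dequeued once (O(V))
     each edge examined once (O(E))
Total = V + E = 161 + 380 = 541


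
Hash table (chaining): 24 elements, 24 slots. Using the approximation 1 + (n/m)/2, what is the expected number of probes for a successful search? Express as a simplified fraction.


Computing expected probes:
alpha = 24/24
= 1 + alpha/2
= 1 + 24/(2*24)
= (2*24 + 24) / (2*24)
= 72/48 = 3/2


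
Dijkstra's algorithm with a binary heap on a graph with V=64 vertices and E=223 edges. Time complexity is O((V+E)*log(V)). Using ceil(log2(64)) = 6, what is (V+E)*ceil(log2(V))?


Dijkstra with a binary heap: each vertex is extracted once, each edge may relax once.
Each heap operation costs O(log V).
V + E = 64 + 223 = 287
ceil(log2(64)) = 6 (since 2^5 = 32 < 64 <= 64 = 2^6)
Total heap work = (V+E) * ceil(log2(V)) = 287 * 6 = 1722


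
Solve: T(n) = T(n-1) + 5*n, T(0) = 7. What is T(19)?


Expanding the recurrence:
T(19) = T(18) + 5*19
       = T(17) + 5*18 + 5*19
       ...
       = T(0) + 5*(1 + 2 + ... + 19)
       = 7 + 5 * 19*20/2
       = 7 + 5 * 190
       = 7 + 950 = 957


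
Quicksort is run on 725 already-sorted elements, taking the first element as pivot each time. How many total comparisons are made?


Sum of comparisons per partition:
724 + 723 + ... + 1 + 0
= 725 * (725 - 1) / 2
= 725 * 724 / 2
= 262450


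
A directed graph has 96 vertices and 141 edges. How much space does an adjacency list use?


Adjacency list: one list head per vertex + one entry per edge
Vertex heads: 96
Edge entries: 141
Total = 96 + 141 = 237


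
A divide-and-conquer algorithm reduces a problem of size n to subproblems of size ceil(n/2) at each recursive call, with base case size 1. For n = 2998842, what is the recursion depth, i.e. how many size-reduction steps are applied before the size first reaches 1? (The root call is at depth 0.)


Each step divides the size by 2 (rounding up); after k steps the size is ceil(n/2^k), which equals 1 exactly when 2^k >= n.
So the depth is the smallest k with 2^k >= 2998842, i.e. ceil(log_2(2998842)).
2^21 = 2097152 < 2998842 <= 4194304 = 2^22
Recursion depth = 22
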